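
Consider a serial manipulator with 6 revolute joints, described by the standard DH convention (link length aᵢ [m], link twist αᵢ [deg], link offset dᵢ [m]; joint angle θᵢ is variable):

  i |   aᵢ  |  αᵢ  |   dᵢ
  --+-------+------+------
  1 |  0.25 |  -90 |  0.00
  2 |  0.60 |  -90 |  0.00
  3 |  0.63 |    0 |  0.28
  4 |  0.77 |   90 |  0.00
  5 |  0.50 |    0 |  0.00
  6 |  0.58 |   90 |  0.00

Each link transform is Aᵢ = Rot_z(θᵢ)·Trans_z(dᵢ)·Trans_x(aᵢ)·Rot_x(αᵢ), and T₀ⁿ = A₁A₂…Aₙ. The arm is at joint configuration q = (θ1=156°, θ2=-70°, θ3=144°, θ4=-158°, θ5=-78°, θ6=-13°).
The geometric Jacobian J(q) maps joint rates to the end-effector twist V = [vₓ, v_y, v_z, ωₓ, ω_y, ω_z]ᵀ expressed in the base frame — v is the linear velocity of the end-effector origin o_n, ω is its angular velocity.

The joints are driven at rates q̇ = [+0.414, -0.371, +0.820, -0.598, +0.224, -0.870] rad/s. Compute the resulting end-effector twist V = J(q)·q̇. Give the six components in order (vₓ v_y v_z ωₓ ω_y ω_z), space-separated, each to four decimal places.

o_n = [0.2244, 0.0767, 1.1423]
J₁: ẑ×o_n = [-0.0767, 0.2244, 0.0000], ω = ẑ
J2: z=[-0.4067, -0.9135, 0.0000] o=[-0.2284, 0.1017, 0.0000] → [-1.0436, 0.4646, 0.4238, -0.4067, -0.9135, 0.0000]
J3: z=[-0.8585, 0.3822, -0.3420] o=[-0.4159, 0.1852, 0.5638] → [0.1840, 0.2777, -0.1516, -0.8585, 0.3822, -0.3420]
J4: z=[-0.8585, 0.3822, -0.3420] o=[-0.3464, 0.5596, -0.0109] → [0.2756, 0.7948, 0.1964, -0.8585, 0.3822, -0.3420]
J5: z=[-0.3191, -0.9201, -0.2273] o=[-0.6556, 0.4933, 0.6912] → [-0.5098, -0.0561, 0.9426, -0.3191, -0.9201, -0.2273]
J6: z=[-0.3191, -0.9201, -0.2273] o=[-0.2775, 0.2974, 0.9532] → [-0.2242, -0.0538, 0.5322, -0.3191, -0.9201, -0.2273]
V = J·q̇ = [0.4223, -0.2929, -0.6509, 0.1664, 1.0181, 0.4849]

0.4223 -0.2929 -0.6509 0.1664 1.0181 0.4849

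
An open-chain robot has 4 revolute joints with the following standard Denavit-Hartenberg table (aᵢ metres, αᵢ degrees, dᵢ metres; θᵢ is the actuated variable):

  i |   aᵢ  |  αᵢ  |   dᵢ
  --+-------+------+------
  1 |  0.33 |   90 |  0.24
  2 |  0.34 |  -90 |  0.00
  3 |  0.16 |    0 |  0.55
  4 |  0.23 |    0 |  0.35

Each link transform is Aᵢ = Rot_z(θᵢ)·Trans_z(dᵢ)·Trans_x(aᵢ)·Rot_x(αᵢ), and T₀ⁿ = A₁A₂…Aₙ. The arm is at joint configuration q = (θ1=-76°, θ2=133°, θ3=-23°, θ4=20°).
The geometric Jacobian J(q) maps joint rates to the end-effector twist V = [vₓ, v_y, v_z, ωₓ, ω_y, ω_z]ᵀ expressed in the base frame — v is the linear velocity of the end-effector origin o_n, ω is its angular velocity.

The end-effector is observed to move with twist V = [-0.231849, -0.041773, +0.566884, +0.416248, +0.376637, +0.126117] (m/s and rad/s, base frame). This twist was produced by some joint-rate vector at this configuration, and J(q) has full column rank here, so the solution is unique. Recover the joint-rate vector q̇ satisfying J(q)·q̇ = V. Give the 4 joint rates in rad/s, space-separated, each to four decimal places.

0.3730 -0.4950 -0.0910 0.4530

o_n = [-0.2700, 0.7749, 0.1506]
J₁: ẑ×o_n = [-0.7749, -0.2700, 0.0000], ω = ẑ
J2: z=[-0.9703, -0.2419, 0.0000] o=[0.0798, -0.3202, 0.2400] → [0.0216, -0.0868, -1.1472, -0.9703, -0.2419, 0.0000]
J3: z=[-0.1769, 0.7096, -0.6820] o=[0.0237, -0.0952, 0.4887] → [0.3535, 0.1405, 0.0545, -0.1769, 0.7096, -0.6820]
J4: z=[-0.1769, 0.7096, -0.6820] o=[-0.1585, 0.3774, 0.2213] → [0.2209, 0.0635, 0.0088, -0.1769, 0.7096, -0.6820]
q̇ = J⁺·V = [0.3730, -0.4950, -0.0910, 0.4530]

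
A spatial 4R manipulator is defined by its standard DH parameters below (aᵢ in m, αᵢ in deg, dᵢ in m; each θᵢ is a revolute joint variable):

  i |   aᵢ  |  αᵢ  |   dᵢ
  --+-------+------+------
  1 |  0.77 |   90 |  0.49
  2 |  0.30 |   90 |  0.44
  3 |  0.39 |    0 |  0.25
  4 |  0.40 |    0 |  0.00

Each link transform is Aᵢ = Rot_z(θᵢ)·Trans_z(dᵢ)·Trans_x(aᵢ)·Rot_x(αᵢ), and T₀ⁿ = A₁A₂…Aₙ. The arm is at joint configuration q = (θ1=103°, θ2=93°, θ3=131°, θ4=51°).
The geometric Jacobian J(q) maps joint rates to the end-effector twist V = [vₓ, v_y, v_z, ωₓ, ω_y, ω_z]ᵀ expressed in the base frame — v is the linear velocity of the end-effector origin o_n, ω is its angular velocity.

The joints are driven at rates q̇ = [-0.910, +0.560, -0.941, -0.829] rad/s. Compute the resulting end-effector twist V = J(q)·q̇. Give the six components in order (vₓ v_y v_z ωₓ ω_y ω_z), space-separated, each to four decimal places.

o_n = [0.4684, 1.1737, 0.1480]
J₁: ẑ×o_n = [-1.1737, 0.4684, 0.0000], ω = ẑ
J2: z=[0.9744, 0.2250, 0.0000] o=[-0.1732, 0.7503, 0.4900] → [-0.0769, 0.3333, 0.2683, 0.9744, 0.2250, 0.0000]
J3: z=[-0.2246, 0.9730, 0.0523] o=[0.2590, 0.8339, 0.7896] → [-0.6421, -0.1332, -0.2800, -0.2246, 0.9730, 0.0523]
J4: z=[-0.2246, 0.9730, 0.0523] o=[0.4867, 1.1565, 0.5472] → [-0.3893, -0.0906, 0.0139, -0.2246, 0.9730, 0.0523]
V = J·q̇ = [1.9520, -0.0391, 0.4021, 0.9433, -1.5963, -1.0026]

1.9520 -0.0391 0.4021 0.9433 -1.5963 -1.0026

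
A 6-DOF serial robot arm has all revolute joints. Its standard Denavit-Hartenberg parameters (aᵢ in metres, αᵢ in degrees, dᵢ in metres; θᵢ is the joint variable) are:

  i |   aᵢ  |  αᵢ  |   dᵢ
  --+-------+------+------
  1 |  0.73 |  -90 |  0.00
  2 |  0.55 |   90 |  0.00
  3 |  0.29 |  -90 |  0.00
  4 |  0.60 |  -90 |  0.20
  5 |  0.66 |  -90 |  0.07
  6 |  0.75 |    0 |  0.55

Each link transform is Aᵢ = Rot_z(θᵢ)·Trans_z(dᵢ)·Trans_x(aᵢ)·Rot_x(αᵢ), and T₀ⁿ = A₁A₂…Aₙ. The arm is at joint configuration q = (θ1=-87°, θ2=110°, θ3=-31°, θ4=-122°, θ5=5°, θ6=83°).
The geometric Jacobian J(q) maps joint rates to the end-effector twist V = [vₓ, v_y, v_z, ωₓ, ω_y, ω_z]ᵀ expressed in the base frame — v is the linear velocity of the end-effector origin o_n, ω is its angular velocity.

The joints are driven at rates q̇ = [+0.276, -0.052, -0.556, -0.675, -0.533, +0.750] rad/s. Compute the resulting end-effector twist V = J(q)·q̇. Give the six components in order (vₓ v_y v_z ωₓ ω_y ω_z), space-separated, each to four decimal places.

o_n = [0.2294, -1.5902, 0.2105]
J₁: ẑ×o_n = [1.5902, 0.2294, -0.0000], ω = ẑ
J2: z=[0.9986, 0.0523, 0.0000] o=[0.0382, -0.7290, 0.0000] → [0.0110, -0.2102, -0.8700, 0.9986, 0.0523, 0.0000]
J3: z=[0.0492, -0.9384, -0.3420] o=[0.0284, -0.5411, -0.5168] → [-1.0413, -0.1045, 0.1370, 0.0492, -0.9384, -0.3420]
J4: z=[0.8468, 0.2208, -0.4840] o=[-0.1252, -0.4641, -0.7504] → [-0.3329, -0.9853, -1.0319, 0.8468, 0.2208, -0.4840]
J5: z=[-0.4231, -0.2719, -0.8643] o=[0.2375, -0.9819, -0.7651] → [-0.7910, 0.4199, 0.2552, -0.4231, -0.2719, -0.8643]
J6: z=[-0.8716, -0.1383, 0.4702] o=[0.3712, -1.6295, -0.7079] → [-0.1455, 0.7338, -0.0538, -0.8716, -0.1383, 0.4702]
V = J·q̇ = [1.5545, 1.1240, 0.4892, -1.0791, 0.4112, 1.6062]

1.5545 1.1240 0.4892 -1.0791 0.4112 1.6062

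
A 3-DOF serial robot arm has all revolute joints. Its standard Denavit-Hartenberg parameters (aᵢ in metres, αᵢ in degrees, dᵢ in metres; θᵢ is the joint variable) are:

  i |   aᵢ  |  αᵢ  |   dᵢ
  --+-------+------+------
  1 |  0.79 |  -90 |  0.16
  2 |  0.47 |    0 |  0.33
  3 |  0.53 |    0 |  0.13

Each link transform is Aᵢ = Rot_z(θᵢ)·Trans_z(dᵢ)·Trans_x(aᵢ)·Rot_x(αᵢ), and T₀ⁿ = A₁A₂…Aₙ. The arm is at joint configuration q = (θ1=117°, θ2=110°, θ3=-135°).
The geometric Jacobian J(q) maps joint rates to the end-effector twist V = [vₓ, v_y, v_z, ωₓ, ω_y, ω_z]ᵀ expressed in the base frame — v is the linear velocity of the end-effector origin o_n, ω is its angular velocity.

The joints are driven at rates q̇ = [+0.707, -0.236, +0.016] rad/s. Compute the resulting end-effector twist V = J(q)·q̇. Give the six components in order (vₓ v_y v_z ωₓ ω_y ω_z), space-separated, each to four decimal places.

-0.5763 -0.5970 0.0677 0.1960 0.0999 0.7070

o_n = [-0.9136, 0.7798, -0.0577]
J₁: ẑ×o_n = [-0.7798, -0.9136, 0.0000], ω = ẑ
J2: z=[-0.8910, -0.4540, 0.0000] o=[-0.3587, 0.7039, 0.1600] → [0.0988, -0.1939, -0.3196, -0.8910, -0.4540, 0.0000]
J3: z=[-0.8910, -0.4540, 0.0000] o=[-0.5797, 0.4108, -0.2817] → [-0.1017, 0.1996, -0.4803, -0.8910, -0.4540, 0.0000]
V = J·q̇ = [-0.5763, -0.5970, 0.0677, 0.1960, 0.0999, 0.7070]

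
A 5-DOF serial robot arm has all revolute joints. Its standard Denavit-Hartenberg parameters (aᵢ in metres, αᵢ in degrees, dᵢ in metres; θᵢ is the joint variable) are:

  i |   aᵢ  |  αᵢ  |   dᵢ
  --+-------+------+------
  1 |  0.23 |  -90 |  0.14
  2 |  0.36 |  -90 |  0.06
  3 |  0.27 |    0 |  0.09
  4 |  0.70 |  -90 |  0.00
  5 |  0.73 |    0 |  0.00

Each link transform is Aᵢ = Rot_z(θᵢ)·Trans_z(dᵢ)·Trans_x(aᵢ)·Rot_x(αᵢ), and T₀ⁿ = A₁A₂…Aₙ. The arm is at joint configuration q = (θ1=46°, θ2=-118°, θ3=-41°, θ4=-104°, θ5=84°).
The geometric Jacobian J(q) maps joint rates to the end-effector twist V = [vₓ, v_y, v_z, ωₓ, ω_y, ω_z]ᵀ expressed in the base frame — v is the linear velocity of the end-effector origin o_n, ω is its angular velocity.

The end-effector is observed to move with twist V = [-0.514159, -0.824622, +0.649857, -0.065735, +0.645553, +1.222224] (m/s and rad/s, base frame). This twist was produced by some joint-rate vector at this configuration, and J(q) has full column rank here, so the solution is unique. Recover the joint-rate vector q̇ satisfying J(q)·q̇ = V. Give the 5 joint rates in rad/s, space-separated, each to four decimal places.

o_n = [-0.6977, 0.2599, -0.2223]
J₁: ẑ×o_n = [-0.2599, -0.6977, 0.0000], ω = ẑ
J2: z=[-0.7193, 0.6947, 0.0000] o=[0.1598, 0.1654, 0.1400] → [-0.2517, -0.2606, 0.5277, -0.7193, 0.6947, 0.0000]
J3: z=[0.6133, 0.6351, 0.4695] o=[-0.0008, 0.0856, 0.4579] → [-0.5138, 0.0900, 0.5496, 0.6133, 0.6351, 0.4695]
J4: z=[0.6133, 0.6351, 0.4695] o=[-0.1395, 0.1969, 0.6800] → [-0.6026, 0.2914, 0.3932, 0.6133, 0.6351, 0.4695]
J5: z=[-0.7763, 0.3753, 0.5064] o=[-0.2413, 0.6695, 0.1737] → [0.0588, -0.5386, 0.4893, -0.7763, 0.3753, 0.5064]
q̇ = J⁺·V = [0.8190, 0.2680, 0.9760, -0.4170, 0.2780]

0.8190 0.2680 0.9760 -0.4170 0.2780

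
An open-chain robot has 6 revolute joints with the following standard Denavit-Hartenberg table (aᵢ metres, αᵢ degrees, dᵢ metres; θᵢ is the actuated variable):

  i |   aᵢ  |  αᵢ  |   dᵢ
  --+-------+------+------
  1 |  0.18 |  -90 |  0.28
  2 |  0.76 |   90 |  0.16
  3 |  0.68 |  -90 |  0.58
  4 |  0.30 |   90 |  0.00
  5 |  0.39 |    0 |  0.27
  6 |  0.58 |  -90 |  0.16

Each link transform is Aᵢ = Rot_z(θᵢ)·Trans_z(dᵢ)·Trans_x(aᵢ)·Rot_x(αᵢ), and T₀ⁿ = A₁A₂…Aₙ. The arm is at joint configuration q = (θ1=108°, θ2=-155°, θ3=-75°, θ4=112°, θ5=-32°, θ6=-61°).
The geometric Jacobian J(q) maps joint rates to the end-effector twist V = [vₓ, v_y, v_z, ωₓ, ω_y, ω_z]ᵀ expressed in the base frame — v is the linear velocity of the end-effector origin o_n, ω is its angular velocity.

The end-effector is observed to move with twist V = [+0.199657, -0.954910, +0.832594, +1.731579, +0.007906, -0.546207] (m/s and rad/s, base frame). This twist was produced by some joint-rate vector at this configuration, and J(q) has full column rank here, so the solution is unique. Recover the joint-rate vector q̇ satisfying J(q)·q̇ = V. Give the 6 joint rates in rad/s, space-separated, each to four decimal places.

o_n = [0.8141, 0.3036, 0.4986]
J₁: ẑ×o_n = [-0.3036, 0.8141, 0.0000], ω = ẑ
J2: z=[-0.9511, -0.3090, 0.0000] o=[-0.0556, 0.1712, 0.2800] → [-0.0676, 0.2079, 0.1429, -0.9511, -0.3090, 0.0000]
J3: z=[0.1306, -0.4019, -0.9063] o=[0.0051, -0.5333, 0.6012] → [0.7997, -0.7199, 0.4345, 0.1306, -0.4019, -0.9063]
J4: z=[0.0244, -0.9126, 0.4082] o=[0.7548, -0.7152, 0.1499] → [-0.7341, 0.0157, 0.0790, 0.0244, -0.9126, 0.4082]
J5: z=[0.8700, 0.2205, 0.4409] o=[0.6071, -0.6119, 0.3897] → [-0.3796, -0.0034, 0.7508, 0.8700, 0.2205, 0.4409]
J6: z=[0.8700, 0.2205, 0.4409] o=[0.6741, -0.2498, 0.6888] → [-0.2859, 0.2272, 0.4506, 0.8700, 0.2205, 0.4409]
q̇ = J⁺·V = [-0.5100, -0.7990, 0.6360, 0.2270, 0.6500, 0.3650]

-0.5100 -0.7990 0.6360 0.2270 0.6500 0.3650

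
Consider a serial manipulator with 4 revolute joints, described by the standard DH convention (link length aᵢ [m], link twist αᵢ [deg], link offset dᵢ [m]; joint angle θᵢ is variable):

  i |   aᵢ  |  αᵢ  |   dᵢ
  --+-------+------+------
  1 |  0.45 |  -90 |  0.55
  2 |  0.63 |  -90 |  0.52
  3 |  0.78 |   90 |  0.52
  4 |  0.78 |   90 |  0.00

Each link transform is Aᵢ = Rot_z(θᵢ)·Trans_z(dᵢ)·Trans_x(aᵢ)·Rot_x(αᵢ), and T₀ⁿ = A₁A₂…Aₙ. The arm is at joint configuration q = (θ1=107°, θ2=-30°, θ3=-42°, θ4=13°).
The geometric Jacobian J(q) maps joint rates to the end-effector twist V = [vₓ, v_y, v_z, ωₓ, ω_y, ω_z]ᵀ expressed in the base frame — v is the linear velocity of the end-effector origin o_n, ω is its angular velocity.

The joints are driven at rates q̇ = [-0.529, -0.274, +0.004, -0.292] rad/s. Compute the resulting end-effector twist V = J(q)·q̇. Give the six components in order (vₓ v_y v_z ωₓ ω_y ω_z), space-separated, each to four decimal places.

o_n = [-2.1652, 1.7791, 0.8349]
J₁: ẑ×o_n = [-1.7791, -2.1652, 0.0000], ω = ẑ
J2: z=[-0.9563, -0.2924, 0.0000] o=[-0.1316, 0.4303, 0.5500] → [-0.0833, 0.2725, -1.8844, -0.9563, -0.2924, 0.0000]
J3: z=[-0.1462, 0.4782, -0.8660] o=[-0.7884, 0.8001, 0.8650] → [0.8335, 1.1880, 0.5152, -0.1462, 0.4782, -0.8660]
J4: z=[-0.5412, -0.7714, -0.3346] o=[-1.5103, 1.3762, 0.7045] → [0.0342, 0.2897, -0.7234, -0.5412, -0.7714, -0.3346]
V = J·q̇ = [0.9573, 0.9909, 0.7296, 0.4195, 0.3073, -0.4348]

0.9573 0.9909 0.7296 0.4195 0.3073 -0.4348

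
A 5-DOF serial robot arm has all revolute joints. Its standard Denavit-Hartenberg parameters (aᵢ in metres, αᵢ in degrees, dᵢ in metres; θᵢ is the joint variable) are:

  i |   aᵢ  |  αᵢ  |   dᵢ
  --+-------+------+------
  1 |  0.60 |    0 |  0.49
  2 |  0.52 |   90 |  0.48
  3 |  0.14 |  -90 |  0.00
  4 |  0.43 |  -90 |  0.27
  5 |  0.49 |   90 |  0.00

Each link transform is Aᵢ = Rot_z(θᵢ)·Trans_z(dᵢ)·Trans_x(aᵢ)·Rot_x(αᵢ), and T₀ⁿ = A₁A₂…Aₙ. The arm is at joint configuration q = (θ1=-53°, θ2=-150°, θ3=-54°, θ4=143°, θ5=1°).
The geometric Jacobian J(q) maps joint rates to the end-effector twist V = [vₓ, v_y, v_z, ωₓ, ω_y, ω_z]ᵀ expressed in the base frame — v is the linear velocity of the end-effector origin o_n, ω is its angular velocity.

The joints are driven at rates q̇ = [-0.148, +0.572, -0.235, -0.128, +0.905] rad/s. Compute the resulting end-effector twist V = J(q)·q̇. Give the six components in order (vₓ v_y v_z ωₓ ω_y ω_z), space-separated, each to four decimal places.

0.1981 -0.4407 -0.2905 0.5806 0.2834 0.7894

o_n = [-0.2068, -0.8395, 1.6048]
J₁: ẑ×o_n = [0.8395, -0.2068, 0.0000], ω = ẑ
J2: z=[0.0000, 0.0000, 1.0000] o=[0.3611, -0.4792, 0.4900] → [0.3604, -0.5679, 0.0000, 0.0000, 0.0000, 1.0000]
J3: z=[0.3907, 0.9205, 0.0000] o=[-0.1176, -0.2760, 0.9700] → [0.5843, -0.2480, -0.1380, 0.3907, 0.9205, 0.0000]
J4: z=[-0.7447, 0.3161, 0.5878] o=[-0.1933, -0.2438, 0.8567] → [0.5866, 0.5491, 0.4479, -0.7447, 0.3161, 0.5878]
J5: z=[0.6377, 0.5969, 0.4869] o=[-0.3097, -0.4756, 1.2933] → [0.3632, -0.1486, -0.2935, 0.6377, 0.5969, 0.4869]
V = J·q̇ = [0.1981, -0.4407, -0.2905, 0.5806, 0.2834, 0.7894]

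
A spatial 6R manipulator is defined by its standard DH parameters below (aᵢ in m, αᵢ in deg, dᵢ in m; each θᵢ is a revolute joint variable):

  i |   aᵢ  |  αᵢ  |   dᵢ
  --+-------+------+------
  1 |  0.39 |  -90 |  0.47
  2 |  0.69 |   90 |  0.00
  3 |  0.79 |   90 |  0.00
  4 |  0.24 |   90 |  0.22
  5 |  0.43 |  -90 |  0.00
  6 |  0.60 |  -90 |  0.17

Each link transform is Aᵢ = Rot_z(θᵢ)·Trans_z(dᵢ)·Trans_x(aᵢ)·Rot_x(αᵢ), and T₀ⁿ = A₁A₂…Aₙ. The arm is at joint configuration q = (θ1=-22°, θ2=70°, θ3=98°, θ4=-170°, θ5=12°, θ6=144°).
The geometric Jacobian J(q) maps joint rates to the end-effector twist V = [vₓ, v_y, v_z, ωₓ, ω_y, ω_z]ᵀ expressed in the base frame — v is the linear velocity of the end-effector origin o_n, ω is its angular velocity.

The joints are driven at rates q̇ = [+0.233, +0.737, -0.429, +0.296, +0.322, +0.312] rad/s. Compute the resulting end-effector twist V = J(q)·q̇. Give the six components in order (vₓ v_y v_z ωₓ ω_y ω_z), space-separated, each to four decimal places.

o_n = [0.6221, 0.5558, -0.5629]
J₁: ẑ×o_n = [-0.5558, 0.6221, 0.0000], ω = ẑ
J2: z=[0.3746, 0.9272, 0.0000] o=[0.3616, -0.1461, 0.4700] → [-0.9577, 0.3869, 0.0215, 0.3746, 0.9272, 0.0000]
J3: z=[0.8713, -0.3520, 0.3420] o=[0.5804, -0.2345, -0.1784] → [-0.1350, 0.3493, 0.7033, 0.8713, -0.3520, 0.3420]
J4: z=[0.3662, 0.0022, -0.9305] o=[0.8386, 0.5049, -0.0751] → [0.0463, 0.3801, 0.0191, 0.3662, 0.0022, -0.9305]
J5: z=[0.8013, -0.5092, 0.3141] o=[0.8056, 0.2989, -0.3250] → [0.0404, 0.1330, 0.1124, 0.8013, -0.5092, 0.3141]
J6: z=[0.4565, 0.1811, -0.8711] o=[0.6393, -0.0629, -0.4873] → [0.5253, 0.0496, 0.2856, 0.4565, 0.1811, -0.8711]
V = J·q̇ = [-0.5868, 0.4511, -0.1549, 0.4111, 0.7275, -0.3598]

-0.5868 0.4511 -0.1549 0.4111 0.7275 -0.3598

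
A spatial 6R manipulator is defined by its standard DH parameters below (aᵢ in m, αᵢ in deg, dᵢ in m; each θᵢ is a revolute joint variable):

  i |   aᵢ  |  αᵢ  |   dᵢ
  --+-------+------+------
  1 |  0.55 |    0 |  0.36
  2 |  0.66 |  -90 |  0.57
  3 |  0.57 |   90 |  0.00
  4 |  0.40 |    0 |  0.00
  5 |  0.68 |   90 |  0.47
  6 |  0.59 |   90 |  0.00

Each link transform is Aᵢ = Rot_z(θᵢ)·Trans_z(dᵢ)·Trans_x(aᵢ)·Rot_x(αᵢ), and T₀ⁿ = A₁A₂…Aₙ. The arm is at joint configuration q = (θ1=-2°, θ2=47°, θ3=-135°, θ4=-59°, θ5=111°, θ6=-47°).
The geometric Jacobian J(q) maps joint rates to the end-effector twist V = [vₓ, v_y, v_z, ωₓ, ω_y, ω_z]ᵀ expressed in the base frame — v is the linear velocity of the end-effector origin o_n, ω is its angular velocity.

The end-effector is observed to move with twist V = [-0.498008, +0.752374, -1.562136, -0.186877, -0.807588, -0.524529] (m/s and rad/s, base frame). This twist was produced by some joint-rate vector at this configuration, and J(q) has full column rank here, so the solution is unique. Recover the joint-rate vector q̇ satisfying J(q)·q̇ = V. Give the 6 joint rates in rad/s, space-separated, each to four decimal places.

0.9070 -0.0530 -0.8120 0.4840 0.9880 -0.6060

o_n = [-0.0848, 0.0677, 1.9227]
J₁: ẑ×o_n = [-0.0677, -0.0848, 0.0000], ω = ẑ
J2: z=[0.0000, 0.0000, 1.0000] o=[0.5497, -0.0192, 0.3600] → [-0.0869, -0.6344, 0.0000, 0.0000, 0.0000, 1.0000]
J3: z=[-0.7071, 0.7071, 0.0000] o=[1.0164, 0.4475, 0.9300] → [0.7019, 0.7019, 1.0472, -0.7071, 0.7071, 0.0000]
J4: z=[-0.5000, -0.5000, -0.7071] o=[0.7314, 0.1625, 1.3331] → [-0.3618, 0.8719, -0.3607, -0.5000, -0.5000, -0.7071]
J5: z=[-0.5000, -0.5000, -0.7071] o=[0.8708, -0.1830, 1.4787] → [-0.0447, 0.8977, -0.6031, -0.5000, -0.5000, -0.7071]
J6: z=[0.0413, -0.8293, 0.5572] o=[0.0476, -0.2484, 1.4424] → [-0.5745, -0.0936, -0.0967, 0.0413, -0.8293, 0.5572]
q̇ = J⁺·V = [0.9070, -0.0530, -0.8120, 0.4840, 0.9880, -0.6060]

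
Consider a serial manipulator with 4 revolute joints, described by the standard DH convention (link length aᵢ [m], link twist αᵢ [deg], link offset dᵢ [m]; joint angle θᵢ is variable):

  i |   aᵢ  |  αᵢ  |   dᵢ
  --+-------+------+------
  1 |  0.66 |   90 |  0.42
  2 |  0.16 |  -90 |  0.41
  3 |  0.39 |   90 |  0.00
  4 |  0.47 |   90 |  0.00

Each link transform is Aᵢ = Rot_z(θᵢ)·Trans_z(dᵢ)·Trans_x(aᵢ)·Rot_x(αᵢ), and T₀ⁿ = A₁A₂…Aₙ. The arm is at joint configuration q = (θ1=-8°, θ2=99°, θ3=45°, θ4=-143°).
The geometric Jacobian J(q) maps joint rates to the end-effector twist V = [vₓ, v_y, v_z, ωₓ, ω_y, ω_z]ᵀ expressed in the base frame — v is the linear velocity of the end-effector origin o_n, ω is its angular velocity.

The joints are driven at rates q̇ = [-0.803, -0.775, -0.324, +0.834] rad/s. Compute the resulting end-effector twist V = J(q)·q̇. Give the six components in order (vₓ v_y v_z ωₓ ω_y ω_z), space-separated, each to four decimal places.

0.0459 -0.5815 0.0212 0.2513 0.1518 -0.1698

o_n = [0.8482, -0.5228, 0.6325]
J₁: ẑ×o_n = [0.5228, 0.8482, -0.0000], ω = ẑ
J2: z=[-0.1392, -0.9903, 0.0000] o=[0.6536, -0.0919, 0.4200] → [-0.2104, 0.0296, 0.2527, -0.1392, -0.9903, 0.0000]
J3: z=[-0.9781, 0.1375, -0.1564] o=[0.5717, -0.4944, 0.5780] → [0.0030, 0.0100, -0.0102, -0.9781, 0.1375, -0.1564]
J4: z=[-0.2079, -0.6848, 0.6984] o=[0.5674, -0.2153, 0.8504] → [0.3640, 0.1508, 0.2563, -0.2079, -0.6848, 0.6984]
V = J·q̇ = [0.0459, -0.5815, 0.0212, 0.2513, 0.1518, -0.1698]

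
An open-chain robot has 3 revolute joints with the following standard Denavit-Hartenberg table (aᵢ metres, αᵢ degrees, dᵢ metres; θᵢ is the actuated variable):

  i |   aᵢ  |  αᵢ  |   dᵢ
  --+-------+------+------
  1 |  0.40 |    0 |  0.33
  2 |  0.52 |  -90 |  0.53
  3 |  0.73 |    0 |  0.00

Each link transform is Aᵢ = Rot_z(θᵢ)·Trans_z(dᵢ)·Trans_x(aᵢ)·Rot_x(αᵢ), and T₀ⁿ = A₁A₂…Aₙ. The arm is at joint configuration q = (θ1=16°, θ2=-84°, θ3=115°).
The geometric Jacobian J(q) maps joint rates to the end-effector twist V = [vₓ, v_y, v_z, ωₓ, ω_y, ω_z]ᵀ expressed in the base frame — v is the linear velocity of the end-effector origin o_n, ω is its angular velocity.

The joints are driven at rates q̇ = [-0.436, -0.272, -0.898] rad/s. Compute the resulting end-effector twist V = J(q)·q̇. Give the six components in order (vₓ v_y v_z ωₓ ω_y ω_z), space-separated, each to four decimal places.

o_n = [0.4637, -0.0858, 0.1984]
J₁: ẑ×o_n = [0.0858, 0.4637, -0.0000], ω = ẑ
J2: z=[0.0000, 0.0000, 1.0000] o=[0.3845, 0.1103, 0.3300] → [0.1961, 0.0792, -0.0000, 0.0000, 0.0000, 1.0000]
J3: z=[0.9272, 0.3746, 0.0000] o=[0.5793, -0.3719, 0.8600] → [-0.2478, 0.6134, 0.3085, 0.9272, 0.3746, 0.0000]
V = J·q̇ = [0.1318, -0.7746, -0.2770, -0.8326, -0.3364, -0.7080]

0.1318 -0.7746 -0.2770 -0.8326 -0.3364 -0.7080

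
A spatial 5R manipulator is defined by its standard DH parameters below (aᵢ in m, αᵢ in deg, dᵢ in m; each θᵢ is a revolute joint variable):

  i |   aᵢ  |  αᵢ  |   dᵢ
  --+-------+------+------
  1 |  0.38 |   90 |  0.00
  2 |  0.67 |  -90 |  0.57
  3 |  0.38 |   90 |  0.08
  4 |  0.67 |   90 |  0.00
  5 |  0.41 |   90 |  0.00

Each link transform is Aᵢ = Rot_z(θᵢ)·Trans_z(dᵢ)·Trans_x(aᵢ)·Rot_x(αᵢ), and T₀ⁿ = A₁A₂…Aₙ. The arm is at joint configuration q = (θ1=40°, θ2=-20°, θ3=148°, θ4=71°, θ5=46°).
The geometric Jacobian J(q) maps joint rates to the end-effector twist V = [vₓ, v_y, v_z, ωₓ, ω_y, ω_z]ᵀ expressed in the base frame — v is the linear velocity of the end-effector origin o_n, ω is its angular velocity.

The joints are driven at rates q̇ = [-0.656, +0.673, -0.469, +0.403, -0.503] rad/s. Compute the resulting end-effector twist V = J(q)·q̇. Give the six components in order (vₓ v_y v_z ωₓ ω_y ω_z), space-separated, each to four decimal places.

0.4584 -0.5360 0.4634 0.7390 -0.1413 -1.1538

o_n = [0.6919, 0.6409, 0.8413]
J₁: ẑ×o_n = [-0.6409, 0.6919, 0.0000], ω = ẑ
J2: z=[0.6428, -0.7660, 0.0000] o=[0.2911, 0.2443, 0.0000] → [-0.6445, -0.5408, 0.5620, 0.6428, -0.7660, 0.0000]
J3: z=[0.2620, 0.2198, 0.9397] o=[1.1398, 0.2123, -0.2292] → [-0.1674, -0.7013, 0.2108, 0.2620, 0.2198, 0.9397]
J4: z=[-0.1637, 0.9697, -0.1812] o=[0.7993, 0.1895, -0.0438] → [0.9401, 0.1643, 0.0303, -0.1637, 0.9697, -0.1812]
J5: z=[-0.9846, -0.1721, -0.0317] o=[0.7578, 0.3056, 0.6148] → [-0.0283, 0.2251, -0.3415, -0.9846, -0.1721, -0.0317]
V = J·q̇ = [0.4584, -0.5360, 0.4634, 0.7390, -0.1413, -1.1538]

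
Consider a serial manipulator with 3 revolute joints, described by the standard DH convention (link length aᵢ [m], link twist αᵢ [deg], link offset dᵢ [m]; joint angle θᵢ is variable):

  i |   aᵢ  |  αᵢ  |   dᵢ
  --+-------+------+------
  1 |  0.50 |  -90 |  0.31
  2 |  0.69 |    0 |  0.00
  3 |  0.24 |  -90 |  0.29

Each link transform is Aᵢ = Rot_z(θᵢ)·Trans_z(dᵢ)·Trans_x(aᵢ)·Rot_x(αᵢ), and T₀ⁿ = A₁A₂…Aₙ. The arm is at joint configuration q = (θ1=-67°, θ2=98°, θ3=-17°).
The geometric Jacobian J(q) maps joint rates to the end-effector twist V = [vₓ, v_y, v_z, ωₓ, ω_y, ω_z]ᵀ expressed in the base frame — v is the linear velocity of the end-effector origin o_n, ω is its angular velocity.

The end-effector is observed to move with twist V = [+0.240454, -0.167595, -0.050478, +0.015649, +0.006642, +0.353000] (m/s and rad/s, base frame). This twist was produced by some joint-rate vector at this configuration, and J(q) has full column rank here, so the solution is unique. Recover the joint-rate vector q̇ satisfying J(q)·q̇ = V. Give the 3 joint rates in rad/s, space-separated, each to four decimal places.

0.3530 -0.5190 0.5360

o_n = [0.4395, -0.2931, -0.6103]
J₁: ẑ×o_n = [0.2931, 0.4395, -0.0000], ω = ẑ
J2: z=[0.9205, 0.3907, 0.0000] o=[0.1954, -0.4603, 0.3100] → [-0.3596, 0.8472, 0.0585, 0.9205, 0.3907, 0.0000]
J3: z=[0.9205, 0.3907, 0.0000] o=[0.1578, -0.3719, -0.3733] → [-0.0926, 0.2182, -0.0375, 0.9205, 0.3907, 0.0000]
q̇ = J⁺·V = [0.3530, -0.5190, 0.5360]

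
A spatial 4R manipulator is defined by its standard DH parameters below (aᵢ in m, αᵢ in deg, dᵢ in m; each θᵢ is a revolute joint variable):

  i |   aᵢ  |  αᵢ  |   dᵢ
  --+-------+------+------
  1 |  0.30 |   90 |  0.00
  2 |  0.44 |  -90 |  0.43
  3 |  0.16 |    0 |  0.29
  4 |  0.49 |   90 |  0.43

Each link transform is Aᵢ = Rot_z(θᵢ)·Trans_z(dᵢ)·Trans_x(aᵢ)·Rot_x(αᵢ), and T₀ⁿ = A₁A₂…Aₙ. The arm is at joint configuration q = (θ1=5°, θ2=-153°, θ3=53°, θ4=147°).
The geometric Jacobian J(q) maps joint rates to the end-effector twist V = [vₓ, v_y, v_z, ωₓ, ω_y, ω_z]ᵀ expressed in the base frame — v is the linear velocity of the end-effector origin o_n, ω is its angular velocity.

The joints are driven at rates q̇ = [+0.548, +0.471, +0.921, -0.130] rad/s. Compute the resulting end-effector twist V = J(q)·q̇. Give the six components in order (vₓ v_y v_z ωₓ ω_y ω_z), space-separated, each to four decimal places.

0.5577 0.0799 0.1154 0.3988 -0.4379 -0.1568

o_n = [0.5981, -0.4193, -0.6760]
J₁: ẑ×o_n = [0.4193, 0.5981, -0.0000], ω = ẑ
J2: z=[0.0872, -0.9962, 0.0000] o=[0.2989, 0.0261, 0.0000] → [0.6734, 0.0589, 0.2593, 0.0872, -0.9962, 0.0000]
J3: z=[0.4523, 0.0396, -0.8910] o=[-0.0542, -0.4364, -0.1998] → [-0.0036, -0.3659, -0.0181, 0.4523, 0.0396, -0.8910]
J4: z=[0.4523, 0.0396, -0.8910] o=[-0.0197, -0.3051, -0.5019] → [-0.1086, -0.4717, -0.0761, 0.4523, 0.0396, -0.8910]
V = J·q̇ = [0.5577, 0.0799, 0.1154, 0.3988, -0.4379, -0.1568]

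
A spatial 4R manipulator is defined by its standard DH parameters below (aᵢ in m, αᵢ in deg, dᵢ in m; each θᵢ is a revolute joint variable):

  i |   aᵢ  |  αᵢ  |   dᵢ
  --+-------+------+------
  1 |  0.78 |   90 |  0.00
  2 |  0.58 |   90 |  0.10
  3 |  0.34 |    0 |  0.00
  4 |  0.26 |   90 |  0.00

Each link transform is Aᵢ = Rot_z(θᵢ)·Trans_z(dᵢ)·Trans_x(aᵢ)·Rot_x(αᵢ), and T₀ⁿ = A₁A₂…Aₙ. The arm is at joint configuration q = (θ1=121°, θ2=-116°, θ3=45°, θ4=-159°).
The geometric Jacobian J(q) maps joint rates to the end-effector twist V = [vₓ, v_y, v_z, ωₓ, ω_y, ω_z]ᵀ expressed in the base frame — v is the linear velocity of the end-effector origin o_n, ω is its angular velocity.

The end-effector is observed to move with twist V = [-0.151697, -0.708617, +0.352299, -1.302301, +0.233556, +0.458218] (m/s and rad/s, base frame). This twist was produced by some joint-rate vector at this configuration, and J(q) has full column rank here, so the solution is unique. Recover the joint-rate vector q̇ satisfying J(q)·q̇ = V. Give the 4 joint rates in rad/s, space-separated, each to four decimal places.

o_n = [-0.1522, 0.4530, -0.6423]
J₁: ẑ×o_n = [-0.4530, -0.1522, 0.0000], ω = ẑ
J2: z=[0.8572, 0.5150, 0.0000] o=[-0.4017, 0.6686, 0.0000] → [-0.3308, 0.5506, -0.3133, 0.8572, 0.5150, 0.0000]
J3: z=[0.4629, -0.7704, 0.4384] o=[-0.1851, 0.5022, -0.5213] → [0.1148, 0.0704, 0.0026, 0.4629, -0.7704, 0.4384]
J4: z=[0.4629, -0.7704, 0.4384] o=[0.0753, 0.5356, -0.7374] → [-0.0370, -0.1437, -0.2135, 0.4629, -0.7704, 0.4384]
q̇ = J⁺·V = [0.8830, -0.9960, -0.7710, -0.1980]

0.8830 -0.9960 -0.7710 -0.1980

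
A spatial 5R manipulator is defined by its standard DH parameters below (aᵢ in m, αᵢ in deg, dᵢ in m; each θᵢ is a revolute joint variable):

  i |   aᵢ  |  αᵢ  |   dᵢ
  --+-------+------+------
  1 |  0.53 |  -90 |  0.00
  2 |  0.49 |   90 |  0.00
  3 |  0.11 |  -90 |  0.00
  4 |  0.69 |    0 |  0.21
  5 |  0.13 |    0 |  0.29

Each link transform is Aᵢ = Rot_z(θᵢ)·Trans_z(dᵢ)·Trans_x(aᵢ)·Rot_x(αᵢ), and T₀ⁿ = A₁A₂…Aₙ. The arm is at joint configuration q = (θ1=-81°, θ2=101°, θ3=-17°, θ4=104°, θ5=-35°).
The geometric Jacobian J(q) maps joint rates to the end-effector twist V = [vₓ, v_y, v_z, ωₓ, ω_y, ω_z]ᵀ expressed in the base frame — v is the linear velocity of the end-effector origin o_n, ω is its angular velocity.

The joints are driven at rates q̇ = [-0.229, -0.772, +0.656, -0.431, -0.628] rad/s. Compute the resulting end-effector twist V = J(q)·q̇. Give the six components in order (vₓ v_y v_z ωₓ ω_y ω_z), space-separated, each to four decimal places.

0.1179 -0.4169 -0.7690 -1.6528 -0.9736 -0.0502

o_n = [0.4180, 0.4366, -0.4639]
J₁: ẑ×o_n = [-0.4366, 0.4180, 0.0000], ω = ẑ
J2: z=[0.9877, 0.1564, 0.0000] o=[0.0829, -0.5235, 0.0000] → [-0.0726, 0.4582, 0.8958, 0.9877, 0.1564, 0.0000]
J3: z=[0.1536, -0.9695, -0.1908] o=[0.0683, -0.4311, -0.4810] → [0.1490, -0.0694, 0.4723, 0.1536, -0.9695, -0.1908]
J4: z=[0.9358, 0.2047, -0.2870] o=[0.0334, -0.4163, -0.5843] → [0.2694, -0.2230, 0.7195, 0.9358, 0.2047, -0.2870]
J5: z=[0.9358, 0.2047, -0.2870] o=[0.1801, 0.2533, -0.3601] → [0.0314, 0.0288, 0.1228, 0.9358, 0.2047, -0.2870]
V = J·q̇ = [0.1179, -0.4169, -0.7690, -1.6528, -0.9736, -0.0502]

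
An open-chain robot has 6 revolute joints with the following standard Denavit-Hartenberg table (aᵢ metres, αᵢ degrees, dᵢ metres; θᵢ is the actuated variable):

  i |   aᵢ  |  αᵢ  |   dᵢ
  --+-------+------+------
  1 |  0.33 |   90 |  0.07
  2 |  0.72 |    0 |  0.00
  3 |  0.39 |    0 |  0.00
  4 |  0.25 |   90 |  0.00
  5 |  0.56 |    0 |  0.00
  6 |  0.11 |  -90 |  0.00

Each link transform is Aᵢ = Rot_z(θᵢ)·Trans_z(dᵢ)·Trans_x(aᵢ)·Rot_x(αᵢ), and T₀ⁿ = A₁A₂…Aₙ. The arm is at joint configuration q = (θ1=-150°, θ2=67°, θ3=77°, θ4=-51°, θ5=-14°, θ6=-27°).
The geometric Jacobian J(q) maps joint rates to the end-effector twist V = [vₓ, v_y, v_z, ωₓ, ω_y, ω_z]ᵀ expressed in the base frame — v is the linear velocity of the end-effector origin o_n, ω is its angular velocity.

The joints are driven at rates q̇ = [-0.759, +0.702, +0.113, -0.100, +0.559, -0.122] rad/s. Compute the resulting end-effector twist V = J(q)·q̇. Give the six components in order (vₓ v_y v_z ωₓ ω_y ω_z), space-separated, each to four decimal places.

0.7102 1.0217 0.0147 -0.7354 0.4010 -0.7361

o_n = [-0.1126, -0.3048, 1.8372]
J₁: ẑ×o_n = [0.3048, -0.1126, 0.0000], ω = ẑ
J2: z=[-0.5000, 0.8660, 0.0000] o=[-0.2858, -0.1650, 0.0700] → [1.5304, 0.8836, -0.0801, -0.5000, 0.8660, 0.0000]
J3: z=[-0.5000, 0.8660, 0.0000] o=[-0.5294, -0.3057, 0.7328] → [0.9565, 0.5522, -0.3614, -0.5000, 0.8660, 0.0000]
J4: z=[-0.5000, 0.8660, 0.0000] o=[-0.2562, -0.1479, 0.9620] → [0.7579, 0.4376, -0.0459, -0.5000, 0.8660, 0.0000]
J5: z=[-0.8648, -0.4993, 0.0523] o=[-0.2448, -0.1414, 1.2117] → [-0.3038, 0.5479, 0.2074, -0.8648, -0.4993, 0.0523]
J6: z=[-0.8648, -0.4993, 0.0523] o=[-0.1525, -0.2445, 1.7543] → [-0.0382, 0.0738, 0.0721, -0.8648, -0.4993, 0.0523]
V = J·q̇ = [0.7102, 1.0217, 0.0147, -0.7354, 0.4010, -0.7361]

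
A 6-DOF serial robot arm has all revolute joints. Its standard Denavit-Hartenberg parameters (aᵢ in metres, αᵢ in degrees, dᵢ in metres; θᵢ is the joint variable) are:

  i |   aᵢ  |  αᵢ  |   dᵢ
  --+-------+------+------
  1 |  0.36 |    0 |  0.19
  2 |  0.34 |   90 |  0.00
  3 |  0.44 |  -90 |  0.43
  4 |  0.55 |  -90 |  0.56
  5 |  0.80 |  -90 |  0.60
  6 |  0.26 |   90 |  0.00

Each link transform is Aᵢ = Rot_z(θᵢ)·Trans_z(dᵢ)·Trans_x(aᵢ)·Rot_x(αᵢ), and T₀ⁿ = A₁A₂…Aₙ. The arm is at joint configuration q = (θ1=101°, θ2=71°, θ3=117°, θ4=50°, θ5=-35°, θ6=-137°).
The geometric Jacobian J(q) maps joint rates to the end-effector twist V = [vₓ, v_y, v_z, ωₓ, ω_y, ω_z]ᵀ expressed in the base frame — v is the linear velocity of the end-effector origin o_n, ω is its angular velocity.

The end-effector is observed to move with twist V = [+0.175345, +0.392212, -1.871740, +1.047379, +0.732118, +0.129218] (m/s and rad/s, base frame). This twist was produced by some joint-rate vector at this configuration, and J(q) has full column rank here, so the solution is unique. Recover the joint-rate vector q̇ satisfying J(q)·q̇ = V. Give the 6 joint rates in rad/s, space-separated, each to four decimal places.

-0.3450 0.8800 0.7250 0.9160 -0.1420 -0.1240

o_n = [0.5092, -0.6101, 0.2396]
J₁: ẑ×o_n = [0.6101, 0.5092, -0.0000], ω = ẑ
J2: z=[0.0000, 0.0000, 1.0000] o=[-0.0687, 0.3534, 0.1900] → [0.9635, 0.5779, -0.0000, 0.0000, 0.0000, 1.0000]
J3: z=[0.1392, 0.9903, 0.0000] o=[-0.4054, 0.4007, 0.1900] → [0.0491, -0.0069, -1.0463, 0.1392, 0.9903, 0.0000]
J4: z=[0.8823, -0.1240, -0.4540] o=[-0.1477, 0.7987, 0.5820] → [-0.5971, 0.0040, -1.1616, 0.8823, -0.1240, -0.4540]
J5: z=[-0.4339, -0.5881, -0.6826] o=[0.4467, 0.2897, 0.6428] → [-0.3770, -0.2176, 0.4271, -0.4339, -0.5881, -0.6826]
J6: z=[-0.6182, -0.3568, 0.7004] o=[0.7108, -0.6438, 0.4003] → [0.0337, -0.2405, -0.0928, -0.6182, -0.3568, 0.7004]
q̇ = J⁺·V = [-0.3450, 0.8800, 0.7250, 0.9160, -0.1420, -0.1240]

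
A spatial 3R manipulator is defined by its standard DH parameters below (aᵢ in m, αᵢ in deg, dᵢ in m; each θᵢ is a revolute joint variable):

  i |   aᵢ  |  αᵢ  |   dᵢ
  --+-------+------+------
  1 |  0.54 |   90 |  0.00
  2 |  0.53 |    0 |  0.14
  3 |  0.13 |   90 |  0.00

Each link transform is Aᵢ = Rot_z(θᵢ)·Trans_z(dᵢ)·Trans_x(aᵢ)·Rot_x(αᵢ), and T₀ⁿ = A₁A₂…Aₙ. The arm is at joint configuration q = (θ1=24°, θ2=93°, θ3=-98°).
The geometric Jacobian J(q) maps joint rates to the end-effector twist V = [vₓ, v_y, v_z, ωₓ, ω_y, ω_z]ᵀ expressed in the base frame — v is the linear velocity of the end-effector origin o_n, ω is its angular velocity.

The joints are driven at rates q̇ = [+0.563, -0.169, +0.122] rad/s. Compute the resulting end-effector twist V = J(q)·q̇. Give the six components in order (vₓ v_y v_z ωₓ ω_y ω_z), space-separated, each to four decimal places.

o_n = [0.6432, 0.1331, 0.5179]
J₁: ẑ×o_n = [-0.1331, 0.6432, 0.0000], ω = ẑ
J2: z=[0.4067, -0.9135, 0.0000] o=[0.4933, 0.2196, 0.0000] → [-0.4732, -0.2107, 0.1018, 0.4067, -0.9135, 0.0000]
J3: z=[0.4067, -0.9135, 0.0000] o=[0.5249, 0.0805, 0.5293] → [0.0104, 0.0046, 0.1295, 0.4067, -0.9135, 0.0000]
V = J·q̇ = [0.0063, 0.3983, -0.0014, -0.0191, 0.0429, 0.5630]

0.0063 0.3983 -0.0014 -0.0191 0.0429 0.5630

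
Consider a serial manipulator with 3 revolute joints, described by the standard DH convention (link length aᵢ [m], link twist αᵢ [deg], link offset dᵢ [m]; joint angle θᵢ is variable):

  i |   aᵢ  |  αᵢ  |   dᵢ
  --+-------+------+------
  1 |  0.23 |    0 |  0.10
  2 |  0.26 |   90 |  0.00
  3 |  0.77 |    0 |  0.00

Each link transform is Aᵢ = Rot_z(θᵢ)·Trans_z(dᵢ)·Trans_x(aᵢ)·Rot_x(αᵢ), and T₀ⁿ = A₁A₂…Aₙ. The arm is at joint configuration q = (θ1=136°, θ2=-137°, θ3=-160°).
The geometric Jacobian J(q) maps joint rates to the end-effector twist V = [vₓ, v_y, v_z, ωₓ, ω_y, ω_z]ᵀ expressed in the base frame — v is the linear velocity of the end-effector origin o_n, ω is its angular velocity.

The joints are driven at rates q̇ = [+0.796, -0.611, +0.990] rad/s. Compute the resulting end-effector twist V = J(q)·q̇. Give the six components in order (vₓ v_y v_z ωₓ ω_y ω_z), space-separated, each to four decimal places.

0.1320 -0.2220 -0.7163 -0.0173 -0.9898 0.1850

o_n = [-0.6289, 0.1679, -0.1634]
J₁: ẑ×o_n = [-0.1679, -0.6289, 0.0000], ω = ẑ
J2: z=[0.0000, 0.0000, 1.0000] o=[-0.1654, 0.1598, 0.1000] → [-0.0081, -0.4635, 0.0000, 0.0000, 0.0000, 1.0000]
J3: z=[-0.0175, -0.9998, 0.0000] o=[0.0945, 0.1552, 0.1000] → [0.2633, -0.0046, -0.7236, -0.0175, -0.9998, 0.0000]
V = J·q̇ = [0.1320, -0.2220, -0.7163, -0.0173, -0.9898, 0.1850]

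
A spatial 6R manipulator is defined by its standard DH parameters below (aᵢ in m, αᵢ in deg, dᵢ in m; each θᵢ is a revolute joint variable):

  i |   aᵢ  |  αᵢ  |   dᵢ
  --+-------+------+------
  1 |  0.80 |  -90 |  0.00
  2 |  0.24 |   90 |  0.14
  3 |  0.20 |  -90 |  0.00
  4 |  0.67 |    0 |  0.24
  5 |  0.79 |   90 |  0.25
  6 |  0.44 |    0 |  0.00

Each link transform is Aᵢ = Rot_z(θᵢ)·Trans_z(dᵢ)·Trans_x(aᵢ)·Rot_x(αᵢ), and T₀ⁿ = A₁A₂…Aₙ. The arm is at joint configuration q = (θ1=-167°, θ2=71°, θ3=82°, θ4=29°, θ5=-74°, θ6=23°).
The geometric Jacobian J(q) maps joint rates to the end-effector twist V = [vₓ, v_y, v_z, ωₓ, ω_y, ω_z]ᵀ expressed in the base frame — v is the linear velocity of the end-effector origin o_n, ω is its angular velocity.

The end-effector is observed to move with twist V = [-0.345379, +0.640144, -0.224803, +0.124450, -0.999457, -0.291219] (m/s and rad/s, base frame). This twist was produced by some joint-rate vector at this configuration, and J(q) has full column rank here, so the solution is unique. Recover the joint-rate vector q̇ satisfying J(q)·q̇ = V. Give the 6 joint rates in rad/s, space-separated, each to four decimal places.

-0.2120 0.8900 0.1980 0.9020 -0.9940 -0.1780

o_n = [-0.7834, -2.0767, 0.3476]
J₁: ẑ×o_n = [2.0767, -0.7834, 0.0000], ω = ẑ
J2: z=[0.2250, -0.9744, 0.0000] o=[-0.7795, -0.1800, 0.0000] → [-0.3387, -0.0782, -0.4305, 0.2250, -0.9744, 0.0000]
J3: z=[-0.9213, -0.2127, 0.3256] o=[-0.8241, -0.3339, -0.2269] → [0.4452, 0.5425, 1.6142, -0.9213, -0.2127, 0.3256]
J4: z=[0.3454, -0.0631, 0.9363] o=[-0.7884, -0.5290, -0.2532] → [1.4113, -0.2029, -0.5343, 0.3454, -0.0631, 0.9363]
J5: z=[0.3454, -0.0631, 0.9363] o=[-0.3016, -1.0464, -0.2114] → [0.9294, -0.6442, -0.3863, 0.3454, -0.0631, 0.9363]
J6: z=[-0.7777, 0.5391, 0.3233] o=[-0.6301, -1.7257, 0.1310] → [0.2302, 0.1188, 0.3556, -0.7777, 0.5391, 0.3233]
q̇ = J⁺·V = [-0.2120, 0.8900, 0.1980, 0.9020, -0.9940, -0.1780]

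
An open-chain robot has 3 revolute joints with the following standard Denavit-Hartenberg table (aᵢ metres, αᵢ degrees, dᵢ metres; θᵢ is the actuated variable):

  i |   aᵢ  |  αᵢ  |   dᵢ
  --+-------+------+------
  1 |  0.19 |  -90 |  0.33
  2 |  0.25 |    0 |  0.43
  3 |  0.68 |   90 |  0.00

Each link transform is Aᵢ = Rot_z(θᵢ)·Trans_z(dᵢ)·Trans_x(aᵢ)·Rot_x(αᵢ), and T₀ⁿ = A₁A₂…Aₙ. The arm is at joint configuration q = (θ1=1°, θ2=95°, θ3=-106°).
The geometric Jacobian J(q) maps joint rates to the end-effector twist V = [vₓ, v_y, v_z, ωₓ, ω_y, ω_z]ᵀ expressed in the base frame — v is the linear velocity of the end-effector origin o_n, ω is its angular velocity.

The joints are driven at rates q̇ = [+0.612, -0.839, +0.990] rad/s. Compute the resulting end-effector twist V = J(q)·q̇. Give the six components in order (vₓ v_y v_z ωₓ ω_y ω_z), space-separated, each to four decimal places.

o_n = [0.8281, 0.4445, 0.2107]
J₁: ẑ×o_n = [-0.4445, 0.8281, 0.0000], ω = ẑ
J2: z=[-0.0175, 0.9998, 0.0000] o=[0.1900, 0.0033, 0.3300] → [-0.1193, -0.0021, -0.6457, -0.0175, 0.9998, 0.0000]
J3: z=[-0.0175, 0.9998, 0.0000] o=[0.1607, 0.4329, 0.0810] → [0.1297, 0.0023, -0.6675, -0.0175, 0.9998, 0.0000]
V = J·q̇ = [-0.0435, 0.5108, -0.1191, -0.0026, 0.1510, 0.6120]

-0.0435 0.5108 -0.1191 -0.0026 0.1510 0.6120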